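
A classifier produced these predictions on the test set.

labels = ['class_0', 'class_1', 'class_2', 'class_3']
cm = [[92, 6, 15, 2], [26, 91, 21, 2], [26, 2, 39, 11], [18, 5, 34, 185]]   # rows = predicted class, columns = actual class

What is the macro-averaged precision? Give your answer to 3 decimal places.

0.679

Per-class precision (TP/(TP+FP)):
  class_0: TP=92, FP=6+15+2=23 → 92/115 = 0.8000
  class_1: TP=91, FP=26+21+2=49 → 91/140 = 0.6500
  class_2: TP=39, FP=26+2+11=39 → 39/78 = 0.5000
  class_3: TP=185, FP=18+5+34=57 → 185/242 = 0.7645
Macro-precision = mean = (0.8000 + 0.6500 + 0.5000 + 0.7645) / 4 = 0.679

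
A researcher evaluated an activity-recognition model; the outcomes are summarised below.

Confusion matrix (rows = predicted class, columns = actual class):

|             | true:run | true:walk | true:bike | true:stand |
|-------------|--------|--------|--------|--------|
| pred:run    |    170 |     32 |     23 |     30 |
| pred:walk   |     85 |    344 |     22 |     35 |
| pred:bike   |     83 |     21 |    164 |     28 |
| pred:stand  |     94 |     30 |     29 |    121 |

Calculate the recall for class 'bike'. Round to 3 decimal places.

Take TP from the diagonal, FP from the rest of the 'bike' prediction marginal, FN from the rest of the 'bike' actual marginal.
recall = TP/(TP+FN).
bike: TP=164, FN=23+22+29=74 → 164/238 = 0.6891

0.689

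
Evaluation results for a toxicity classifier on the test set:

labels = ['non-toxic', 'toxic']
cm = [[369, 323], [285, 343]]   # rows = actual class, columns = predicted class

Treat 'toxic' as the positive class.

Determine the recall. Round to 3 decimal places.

0.546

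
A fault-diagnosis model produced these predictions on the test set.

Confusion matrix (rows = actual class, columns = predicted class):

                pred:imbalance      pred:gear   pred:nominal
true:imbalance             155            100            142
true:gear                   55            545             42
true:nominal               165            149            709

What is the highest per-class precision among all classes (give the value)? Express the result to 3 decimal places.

0.794

Per-class precision (TP/(TP+FP)):
  imbalance: TP=155, FP=55+165=220 → 155/375 = 0.4133
  gear: TP=545, FP=100+149=249 → 545/794 = 0.6864
  nominal: TP=709, FP=142+42=184 → 709/893 = 0.7940
Highest is class 'nominal' with precision = 0.794.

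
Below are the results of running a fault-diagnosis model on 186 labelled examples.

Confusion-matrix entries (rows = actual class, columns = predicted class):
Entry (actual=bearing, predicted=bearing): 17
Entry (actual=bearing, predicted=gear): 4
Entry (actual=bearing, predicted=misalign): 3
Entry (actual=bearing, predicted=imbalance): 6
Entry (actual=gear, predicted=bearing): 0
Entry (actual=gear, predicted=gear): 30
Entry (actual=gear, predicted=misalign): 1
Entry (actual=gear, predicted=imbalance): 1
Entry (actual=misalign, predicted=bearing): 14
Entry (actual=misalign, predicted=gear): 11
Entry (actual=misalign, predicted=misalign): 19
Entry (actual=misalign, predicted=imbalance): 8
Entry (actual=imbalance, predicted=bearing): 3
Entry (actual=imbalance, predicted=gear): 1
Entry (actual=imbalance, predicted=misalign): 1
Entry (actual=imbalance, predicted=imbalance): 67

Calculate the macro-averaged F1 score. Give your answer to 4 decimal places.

0.6677

Per-class F1 score (2·TP/(2·TP+FP+FN)):
  bearing: TP=17, FP=0+14+3=17, FN=4+3+6=13 → 34/64 = 0.53125
  gear: TP=30, FP=4+11+1=16, FN=0+1+1=2 → 60/78 = 0.76923
  misalign: TP=19, FP=3+1+1=5, FN=14+11+8=33 → 38/76 = 0.50000
  imbalance: TP=67, FP=6+1+8=15, FN=3+1+1=5 → 134/154 = 0.87013
Macro-F1 score = mean = (0.53125 + 0.76923 + 0.50000 + 0.87013) / 4 = 0.6677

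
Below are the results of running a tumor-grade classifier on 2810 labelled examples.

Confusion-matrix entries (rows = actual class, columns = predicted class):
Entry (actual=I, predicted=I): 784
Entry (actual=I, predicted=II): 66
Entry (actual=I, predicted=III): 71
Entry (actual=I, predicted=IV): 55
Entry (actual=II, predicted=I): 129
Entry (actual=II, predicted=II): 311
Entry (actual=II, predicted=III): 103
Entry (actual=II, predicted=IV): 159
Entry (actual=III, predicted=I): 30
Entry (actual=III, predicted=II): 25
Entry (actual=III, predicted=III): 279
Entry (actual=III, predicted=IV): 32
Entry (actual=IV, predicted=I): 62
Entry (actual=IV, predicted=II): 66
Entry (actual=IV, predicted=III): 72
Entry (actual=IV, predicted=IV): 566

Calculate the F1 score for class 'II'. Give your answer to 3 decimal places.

F1 score = 2·TP/(2·TP+FP+FN).
II: TP=311, FP=66+25+66=157, FN=129+103+159=391 → 622/1170 = 0.5316

0.532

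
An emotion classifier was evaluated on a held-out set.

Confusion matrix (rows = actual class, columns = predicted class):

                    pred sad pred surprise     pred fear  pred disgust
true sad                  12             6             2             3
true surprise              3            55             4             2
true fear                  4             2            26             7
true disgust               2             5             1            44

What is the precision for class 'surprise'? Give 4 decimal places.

0.8088

precision = TP/(TP+FP).
surprise: TP=55, FP=6+2+5=13 → 55/68 = 0.80882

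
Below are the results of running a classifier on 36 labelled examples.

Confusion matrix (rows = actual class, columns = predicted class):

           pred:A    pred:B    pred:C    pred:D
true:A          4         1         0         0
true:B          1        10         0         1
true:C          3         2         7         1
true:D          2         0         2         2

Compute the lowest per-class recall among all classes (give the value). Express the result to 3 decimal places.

0.333

Per-class recall (TP/(TP+FN)):
  A: TP=4, FN=1+0+0=1 → 4/5 = 0.8000
  B: TP=10, FN=1+0+1=2 → 10/12 = 0.8333
  C: TP=7, FN=3+2+1=6 → 7/13 = 0.5385
  D: TP=2, FN=2+0+2=4 → 2/6 = 0.3333
Lowest is class 'D' with recall = 0.333.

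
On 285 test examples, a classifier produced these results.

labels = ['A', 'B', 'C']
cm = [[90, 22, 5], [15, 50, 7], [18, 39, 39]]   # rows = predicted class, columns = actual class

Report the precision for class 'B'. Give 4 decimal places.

0.6944

precision = TP/(TP+FP).
B: TP=50, FP=15+7=22 → 50/72 = 0.69444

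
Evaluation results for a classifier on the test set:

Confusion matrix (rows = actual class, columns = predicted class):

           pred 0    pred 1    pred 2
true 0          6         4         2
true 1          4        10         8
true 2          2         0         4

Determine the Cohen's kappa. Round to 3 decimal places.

0.248

Observed agreement pₒ = trace/N = 20/40 = 0.5000
Expected agreement pₑ = Σ (rowᵢ·colᵢ)/N² = (12·12 + 22·14 + 6·14)/40² = 0.3350
κ = (pₒ − pₑ)/(1 − pₑ) = (0.5000 − 0.3350)/(1 − 0.3350) = 0.248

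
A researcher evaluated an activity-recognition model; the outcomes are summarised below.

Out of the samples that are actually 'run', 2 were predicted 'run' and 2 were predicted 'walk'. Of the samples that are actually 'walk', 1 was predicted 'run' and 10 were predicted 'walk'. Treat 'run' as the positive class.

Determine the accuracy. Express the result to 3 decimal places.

0.800

Accuracy = (TP+TN)/N = (2+10)/15 = 0.800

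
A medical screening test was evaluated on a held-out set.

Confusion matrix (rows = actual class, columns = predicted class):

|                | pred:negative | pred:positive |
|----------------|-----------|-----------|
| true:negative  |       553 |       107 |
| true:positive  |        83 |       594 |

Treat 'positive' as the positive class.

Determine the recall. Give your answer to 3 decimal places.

Recall = TP/(TP+FN) = 594/(594+83) = 594/677 = 0.877

0.877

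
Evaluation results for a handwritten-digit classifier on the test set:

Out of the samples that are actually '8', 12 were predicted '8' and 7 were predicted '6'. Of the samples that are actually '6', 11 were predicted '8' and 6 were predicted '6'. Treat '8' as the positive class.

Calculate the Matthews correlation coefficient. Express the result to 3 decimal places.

MCC = (TP·TN − FP·FN) / √((TP+FP)(TP+FN)(TN+FP)(TN+FN))
Numerator = 12·6 − 11·7 = -5
Denominator = √(23·19·17·13) = √96577 = 310.7684
MCC = -5 / 310.7684 = -0.016

-0.016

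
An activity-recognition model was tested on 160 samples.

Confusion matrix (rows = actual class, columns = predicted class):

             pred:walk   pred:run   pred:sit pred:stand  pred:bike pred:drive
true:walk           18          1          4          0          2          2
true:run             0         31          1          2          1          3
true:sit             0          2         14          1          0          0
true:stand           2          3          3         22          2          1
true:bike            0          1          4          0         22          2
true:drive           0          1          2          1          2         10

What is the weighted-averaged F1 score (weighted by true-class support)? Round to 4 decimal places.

Per-class F1 score (2·TP/(2·TP+FP+FN)):
  walk: TP=18, FP=0+0+2+0+0=2, FN=1+4+0+2+2=9 → 36/47 = 0.76596
  run: TP=31, FP=1+2+3+1+1=8, FN=0+1+2+1+3=7 → 62/77 = 0.80519
  sit: TP=14, FP=4+1+3+4+2=14, FN=0+2+1+0+0=3 → 28/45 = 0.62222
  stand: TP=22, FP=0+2+1+0+1=4, FN=2+3+3+2+1=11 → 44/59 = 0.74576
  bike: TP=22, FP=2+1+0+2+2=7, FN=0+1+4+0+2=7 → 44/58 = 0.75862
  drive: TP=10, FP=2+3+0+1+2=8, FN=0+1+2+1+2=6 → 20/34 = 0.58824
Weighted-F1 score = Σ (supportᵢ/N)·F1 scoreᵢ with N=160: (27/160)·0.76596 + (38/160)·0.80519 + (17/160)·0.62222 + (33/160)·0.74576 + (29/160)·0.75862 + (16/160)·0.58824 = 0.7367

0.7367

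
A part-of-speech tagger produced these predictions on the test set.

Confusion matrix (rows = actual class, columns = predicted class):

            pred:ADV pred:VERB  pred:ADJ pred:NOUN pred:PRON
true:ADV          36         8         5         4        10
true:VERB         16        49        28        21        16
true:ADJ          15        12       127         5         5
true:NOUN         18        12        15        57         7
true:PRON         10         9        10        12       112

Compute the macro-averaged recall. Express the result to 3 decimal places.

0.596

Per-class recall (TP/(TP+FN)):
  ADV: TP=36, FN=8+5+4+10=27 → 36/63 = 0.5714
  VERB: TP=49, FN=16+28+21+16=81 → 49/130 = 0.3769
  ADJ: TP=127, FN=15+12+5+5=37 → 127/164 = 0.7744
  NOUN: TP=57, FN=18+12+15+7=52 → 57/109 = 0.5229
  PRON: TP=112, FN=10+9+10+12=41 → 112/153 = 0.7320
Macro-recall = mean = (0.5714 + 0.3769 + 0.7744 + 0.5229 + 0.7320) / 5 = 0.596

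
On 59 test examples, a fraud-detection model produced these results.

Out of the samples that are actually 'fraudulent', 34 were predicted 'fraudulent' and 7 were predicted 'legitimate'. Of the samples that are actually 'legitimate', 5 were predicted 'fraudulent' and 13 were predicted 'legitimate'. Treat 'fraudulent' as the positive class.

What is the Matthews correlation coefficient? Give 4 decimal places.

MCC = (TP·TN − FP·FN) / √((TP+FP)(TP+FN)(TN+FP)(TN+FN))
Numerator = 34·13 − 5·7 = 407
Denominator = √(39·41·18·20) = √575640 = 758.7094
MCC = 407 / 758.7094 = 0.5364

0.5364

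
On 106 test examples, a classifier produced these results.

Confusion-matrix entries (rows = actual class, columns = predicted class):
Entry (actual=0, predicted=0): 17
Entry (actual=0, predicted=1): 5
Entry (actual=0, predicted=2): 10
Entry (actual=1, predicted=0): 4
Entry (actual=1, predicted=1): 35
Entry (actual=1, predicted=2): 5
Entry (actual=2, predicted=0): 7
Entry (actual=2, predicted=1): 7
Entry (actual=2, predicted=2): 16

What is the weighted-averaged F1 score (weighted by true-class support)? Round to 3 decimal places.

0.639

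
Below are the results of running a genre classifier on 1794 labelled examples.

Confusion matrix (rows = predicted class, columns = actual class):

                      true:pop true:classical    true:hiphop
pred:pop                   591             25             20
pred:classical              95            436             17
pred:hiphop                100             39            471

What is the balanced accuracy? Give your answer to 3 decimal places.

0.850

Balanced accuracy = mean of per-class recall.
  pop: recall = 591/786 = 0.7519
  classical: recall = 436/500 = 0.8720
  hiphop: recall = 471/508 = 0.9272
Mean = (0.7519 + 0.8720 + 0.9272) / 3 = 0.850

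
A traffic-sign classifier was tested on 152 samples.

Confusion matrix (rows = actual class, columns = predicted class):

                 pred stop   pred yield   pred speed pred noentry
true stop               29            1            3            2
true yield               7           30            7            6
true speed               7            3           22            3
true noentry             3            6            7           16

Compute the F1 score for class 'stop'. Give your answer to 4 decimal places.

0.7160

F1 score = 2·TP/(2·TP+FP+FN).
stop: TP=29, FP=7+7+3=17, FN=1+3+2=6 → 58/81 = 0.71605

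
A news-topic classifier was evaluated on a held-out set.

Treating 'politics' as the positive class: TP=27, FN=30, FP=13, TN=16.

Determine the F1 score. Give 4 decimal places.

Precision = TP/(TP+FP) = 27/40 = 0.6750
Recall = TP/(TP+FN) = 27/57 = 0.4737
F1 = 2·TP/(2·TP+FP+FN) = 54/97 = 0.5567

0.5567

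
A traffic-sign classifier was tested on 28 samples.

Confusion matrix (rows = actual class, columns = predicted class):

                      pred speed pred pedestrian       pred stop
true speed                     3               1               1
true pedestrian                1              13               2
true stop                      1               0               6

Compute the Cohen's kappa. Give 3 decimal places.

0.644

Observed agreement pₒ = trace/N = 22/28 = 0.7857
Expected agreement pₑ = Σ (rowᵢ·colᵢ)/N² = (5·5 + 16·14 + 7·9)/28² = 0.3980
κ = (pₒ − pₑ)/(1 − pₑ) = (0.7857 − 0.3980)/(1 − 0.3980) = 0.644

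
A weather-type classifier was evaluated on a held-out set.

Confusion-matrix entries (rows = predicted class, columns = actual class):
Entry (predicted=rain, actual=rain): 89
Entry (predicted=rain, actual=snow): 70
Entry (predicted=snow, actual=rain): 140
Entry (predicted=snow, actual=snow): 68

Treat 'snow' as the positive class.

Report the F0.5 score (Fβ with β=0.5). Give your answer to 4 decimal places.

Fβ = (1+β²)·TP / ((1+β²)·TP + β²·FN + FP), with β²=1/4
= 1.25·68 / (1.25·68 + 0.25·70 + 140) = 0.3505

0.3505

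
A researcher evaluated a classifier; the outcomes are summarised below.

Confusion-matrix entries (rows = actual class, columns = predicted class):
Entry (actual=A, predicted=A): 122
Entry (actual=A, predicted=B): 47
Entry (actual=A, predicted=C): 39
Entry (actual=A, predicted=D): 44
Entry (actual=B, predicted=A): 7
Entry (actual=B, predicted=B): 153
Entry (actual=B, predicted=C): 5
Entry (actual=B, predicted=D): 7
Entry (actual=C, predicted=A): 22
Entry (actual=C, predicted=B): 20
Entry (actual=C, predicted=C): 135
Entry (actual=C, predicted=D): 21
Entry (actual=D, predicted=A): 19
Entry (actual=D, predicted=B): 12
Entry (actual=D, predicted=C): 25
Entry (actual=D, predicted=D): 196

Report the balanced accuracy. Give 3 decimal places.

0.708

Balanced accuracy = mean of per-class recall.
  A: recall = 122/252 = 0.4841
  B: recall = 153/172 = 0.8895
  C: recall = 135/198 = 0.6818
  D: recall = 196/252 = 0.7778
Mean = (0.4841 + 0.8895 + 0.6818 + 0.7778) / 4 = 0.708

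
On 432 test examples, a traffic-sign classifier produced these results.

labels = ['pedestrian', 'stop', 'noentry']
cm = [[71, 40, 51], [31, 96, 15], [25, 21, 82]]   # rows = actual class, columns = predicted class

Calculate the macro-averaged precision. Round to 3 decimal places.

0.575

Per-class precision (TP/(TP+FP)):
  pedestrian: TP=71, FP=31+25=56 → 71/127 = 0.5591
  stop: TP=96, FP=40+21=61 → 96/157 = 0.6115
  noentry: TP=82, FP=51+15=66 → 82/148 = 0.5541
Macro-precision = mean = (0.5591 + 0.6115 + 0.5541) / 3 = 0.575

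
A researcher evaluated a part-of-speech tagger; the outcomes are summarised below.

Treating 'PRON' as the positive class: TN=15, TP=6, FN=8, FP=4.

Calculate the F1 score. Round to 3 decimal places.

0.500

Precision = TP/(TP+FP) = 6/10 = 0.6000
Recall = TP/(TP+FN) = 6/14 = 0.4286
F1 = 2·TP/(2·TP+FP+FN) = 12/24 = 0.500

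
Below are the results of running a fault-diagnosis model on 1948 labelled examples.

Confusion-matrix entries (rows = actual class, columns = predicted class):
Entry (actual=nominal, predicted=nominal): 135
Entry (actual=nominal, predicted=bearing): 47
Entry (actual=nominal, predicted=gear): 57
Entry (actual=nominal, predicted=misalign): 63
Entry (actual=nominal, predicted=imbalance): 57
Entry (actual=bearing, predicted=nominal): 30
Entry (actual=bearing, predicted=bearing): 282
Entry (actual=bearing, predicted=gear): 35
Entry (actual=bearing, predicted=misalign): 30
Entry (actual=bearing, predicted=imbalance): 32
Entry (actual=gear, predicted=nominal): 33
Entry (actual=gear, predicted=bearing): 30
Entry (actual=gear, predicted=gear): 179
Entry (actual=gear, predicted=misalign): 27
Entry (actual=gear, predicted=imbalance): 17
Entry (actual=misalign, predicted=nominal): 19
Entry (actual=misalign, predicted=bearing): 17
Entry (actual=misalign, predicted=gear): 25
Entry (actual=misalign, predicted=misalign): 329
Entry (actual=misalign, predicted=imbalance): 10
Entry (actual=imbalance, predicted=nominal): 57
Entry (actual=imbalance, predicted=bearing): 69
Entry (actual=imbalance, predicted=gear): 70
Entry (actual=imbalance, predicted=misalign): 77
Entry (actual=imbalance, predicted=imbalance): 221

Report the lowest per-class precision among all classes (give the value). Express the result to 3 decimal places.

Per-class precision (TP/(TP+FP)):
  nominal: TP=135, FP=30+33+19+57=139 → 135/274 = 0.4927
  bearing: TP=282, FP=47+30+17+69=163 → 282/445 = 0.6337
  gear: TP=179, FP=57+35+25+70=187 → 179/366 = 0.4891
  misalign: TP=329, FP=63+30+27+77=197 → 329/526 = 0.6255
  imbalance: TP=221, FP=57+32+17+10=116 → 221/337 = 0.6558
Lowest is class 'gear' with precision = 0.489.

0.489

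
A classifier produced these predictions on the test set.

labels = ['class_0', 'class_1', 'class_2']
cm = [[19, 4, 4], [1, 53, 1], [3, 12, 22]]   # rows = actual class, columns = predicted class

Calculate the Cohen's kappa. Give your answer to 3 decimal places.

0.660

Observed agreement pₒ = trace/N = 94/119 = 0.7899
Expected agreement pₑ = Σ (rowᵢ·colᵢ)/N² = (27·23 + 55·69 + 37·27)/119² = 0.3824
κ = (pₒ − pₑ)/(1 − pₑ) = (0.7899 − 0.3824)/(1 − 0.3824) = 0.660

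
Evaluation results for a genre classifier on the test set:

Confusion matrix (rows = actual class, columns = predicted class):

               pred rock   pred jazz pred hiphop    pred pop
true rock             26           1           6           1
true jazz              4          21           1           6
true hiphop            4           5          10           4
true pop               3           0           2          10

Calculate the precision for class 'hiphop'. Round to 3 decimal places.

0.526

Take TP from the diagonal, FP from the rest of the 'hiphop' prediction marginal, FN from the rest of the 'hiphop' actual marginal.
precision = TP/(TP+FP).
hiphop: TP=10, FP=6+1+2=9 → 10/19 = 0.5263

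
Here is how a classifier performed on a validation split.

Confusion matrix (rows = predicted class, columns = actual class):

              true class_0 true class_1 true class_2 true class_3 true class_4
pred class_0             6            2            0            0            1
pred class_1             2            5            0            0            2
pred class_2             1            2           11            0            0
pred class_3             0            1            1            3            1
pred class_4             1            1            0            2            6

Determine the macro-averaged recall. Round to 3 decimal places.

0.634

Per-class recall (TP/(TP+FN)):
  class_0: TP=6, FN=2+1+0+1=4 → 6/10 = 0.6000
  class_1: TP=5, FN=2+2+1+1=6 → 5/11 = 0.4545
  class_2: TP=11, FN=0+0+1+0=1 → 11/12 = 0.9167
  class_3: TP=3, FN=0+0+0+2=2 → 3/5 = 0.6000
  class_4: TP=6, FN=1+2+0+1=4 → 6/10 = 0.6000
Macro-recall = mean = (0.6000 + 0.4545 + 0.9167 + 0.6000 + 0.6000) / 5 = 0.634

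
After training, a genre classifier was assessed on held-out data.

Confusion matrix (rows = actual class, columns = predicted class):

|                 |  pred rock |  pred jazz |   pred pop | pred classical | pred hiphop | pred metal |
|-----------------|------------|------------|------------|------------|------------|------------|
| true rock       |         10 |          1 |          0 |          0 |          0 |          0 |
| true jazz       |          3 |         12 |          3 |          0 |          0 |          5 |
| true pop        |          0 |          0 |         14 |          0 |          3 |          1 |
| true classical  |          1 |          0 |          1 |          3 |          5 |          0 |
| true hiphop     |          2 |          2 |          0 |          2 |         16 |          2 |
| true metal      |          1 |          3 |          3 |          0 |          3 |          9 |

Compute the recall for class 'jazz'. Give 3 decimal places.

0.522

Take TP from the diagonal, FP from the rest of the 'jazz' prediction marginal, FN from the rest of the 'jazz' actual marginal.
recall = TP/(TP+FN).
jazz: TP=12, FN=3+3+0+0+5=11 → 12/23 = 0.5217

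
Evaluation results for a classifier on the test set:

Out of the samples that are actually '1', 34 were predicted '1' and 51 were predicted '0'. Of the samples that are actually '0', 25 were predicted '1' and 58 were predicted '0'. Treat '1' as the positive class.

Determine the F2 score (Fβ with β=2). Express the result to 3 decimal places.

0.426

Fβ = (1+β²)·TP / ((1+β²)·TP + β²·FN + FP), with β²=4
= 5·34 / (5·34 + 4·51 + 25) = 0.426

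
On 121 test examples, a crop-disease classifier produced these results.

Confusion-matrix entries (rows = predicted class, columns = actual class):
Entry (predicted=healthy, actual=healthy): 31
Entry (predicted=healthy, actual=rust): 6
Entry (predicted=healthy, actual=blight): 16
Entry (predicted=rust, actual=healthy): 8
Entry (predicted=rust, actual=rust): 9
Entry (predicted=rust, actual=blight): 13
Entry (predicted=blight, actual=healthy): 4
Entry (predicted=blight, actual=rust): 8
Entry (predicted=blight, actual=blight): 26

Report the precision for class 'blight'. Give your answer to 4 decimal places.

Take TP from the diagonal, FP from the rest of the 'blight' prediction marginal, FN from the rest of the 'blight' actual marginal.
precision = TP/(TP+FP).
blight: TP=26, FP=4+8=12 → 26/38 = 0.68421

0.6842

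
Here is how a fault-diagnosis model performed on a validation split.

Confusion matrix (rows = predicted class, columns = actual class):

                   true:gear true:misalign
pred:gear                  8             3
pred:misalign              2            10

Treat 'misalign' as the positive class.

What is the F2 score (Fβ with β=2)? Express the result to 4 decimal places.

0.7813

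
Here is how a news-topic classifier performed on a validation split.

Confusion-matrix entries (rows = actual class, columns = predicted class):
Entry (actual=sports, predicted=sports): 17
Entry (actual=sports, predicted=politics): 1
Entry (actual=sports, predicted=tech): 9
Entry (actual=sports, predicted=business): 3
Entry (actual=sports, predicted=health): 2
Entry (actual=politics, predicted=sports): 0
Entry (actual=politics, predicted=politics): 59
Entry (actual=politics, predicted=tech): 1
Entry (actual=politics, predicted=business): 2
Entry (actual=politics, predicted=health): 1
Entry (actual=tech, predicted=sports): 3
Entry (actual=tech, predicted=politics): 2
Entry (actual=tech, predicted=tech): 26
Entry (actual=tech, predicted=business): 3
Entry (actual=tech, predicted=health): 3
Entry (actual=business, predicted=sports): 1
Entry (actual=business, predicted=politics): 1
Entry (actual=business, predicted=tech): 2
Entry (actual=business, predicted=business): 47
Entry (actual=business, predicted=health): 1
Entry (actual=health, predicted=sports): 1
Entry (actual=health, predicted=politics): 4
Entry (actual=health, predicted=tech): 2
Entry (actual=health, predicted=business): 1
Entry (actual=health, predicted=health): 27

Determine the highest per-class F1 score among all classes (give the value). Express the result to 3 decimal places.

Per-class F1 score (2·TP/(2·TP+FP+FN)):
  sports: TP=17, FP=0+3+1+1=5, FN=1+9+3+2=15 → 34/54 = 0.6296
  politics: TP=59, FP=1+2+1+4=8, FN=0+1+2+1=4 → 118/130 = 0.9077
  tech: TP=26, FP=9+1+2+2=14, FN=3+2+3+3=11 → 52/77 = 0.6753
  business: TP=47, FP=3+2+3+1=9, FN=1+1+2+1=5 → 94/108 = 0.8704
  health: TP=27, FP=2+1+3+1=7, FN=1+4+2+1=8 → 54/69 = 0.7826
Highest is class 'politics' with F1 score = 0.908.

0.908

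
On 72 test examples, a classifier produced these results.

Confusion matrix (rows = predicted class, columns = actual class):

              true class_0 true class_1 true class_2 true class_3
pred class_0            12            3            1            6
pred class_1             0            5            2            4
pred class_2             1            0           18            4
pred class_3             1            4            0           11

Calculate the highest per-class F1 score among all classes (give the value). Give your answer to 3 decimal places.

0.818

Per-class F1 score (2·TP/(2·TP+FP+FN)):
  class_0: TP=12, FP=3+1+6=10, FN=0+1+1=2 → 24/36 = 0.6667
  class_1: TP=5, FP=0+2+4=6, FN=3+0+4=7 → 10/23 = 0.4348
  class_2: TP=18, FP=1+0+4=5, FN=1+2+0=3 → 36/44 = 0.8182
  class_3: TP=11, FP=1+4+0=5, FN=6+4+4=14 → 22/41 = 0.5366
Highest is class 'class_2' with F1 score = 0.818.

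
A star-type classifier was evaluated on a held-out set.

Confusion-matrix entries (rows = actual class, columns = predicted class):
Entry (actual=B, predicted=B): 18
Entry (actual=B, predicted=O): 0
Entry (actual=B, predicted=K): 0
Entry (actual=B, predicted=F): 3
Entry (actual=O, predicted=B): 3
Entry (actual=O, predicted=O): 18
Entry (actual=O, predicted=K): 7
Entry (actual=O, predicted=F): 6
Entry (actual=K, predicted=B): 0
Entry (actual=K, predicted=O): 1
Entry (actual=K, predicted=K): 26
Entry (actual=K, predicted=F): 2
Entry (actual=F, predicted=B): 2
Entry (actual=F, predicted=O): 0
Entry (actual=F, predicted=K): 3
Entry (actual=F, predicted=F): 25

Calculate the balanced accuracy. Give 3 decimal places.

0.779

Balanced accuracy = mean of per-class recall.
  B: recall = 18/21 = 0.8571
  O: recall = 18/34 = 0.5294
  K: recall = 26/29 = 0.8966
  F: recall = 25/30 = 0.8333
Mean = (0.8571 + 0.5294 + 0.8966 + 0.8333) / 4 = 0.779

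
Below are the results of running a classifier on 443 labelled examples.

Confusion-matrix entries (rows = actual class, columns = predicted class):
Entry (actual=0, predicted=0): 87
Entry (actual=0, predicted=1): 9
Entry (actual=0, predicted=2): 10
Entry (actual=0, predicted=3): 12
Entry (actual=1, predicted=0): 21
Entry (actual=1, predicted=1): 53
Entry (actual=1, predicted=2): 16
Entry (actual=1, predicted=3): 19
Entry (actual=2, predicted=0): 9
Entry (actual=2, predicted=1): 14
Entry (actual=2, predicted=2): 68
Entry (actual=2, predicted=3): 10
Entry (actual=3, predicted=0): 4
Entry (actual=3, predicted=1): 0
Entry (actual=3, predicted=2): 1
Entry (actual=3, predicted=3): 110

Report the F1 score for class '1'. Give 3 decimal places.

Treat '1' as positive and all other classes as negative.
F1 score = 2·TP/(2·TP+FP+FN).
1: TP=53, FP=9+14+0=23, FN=21+16+19=56 → 106/185 = 0.5730

0.573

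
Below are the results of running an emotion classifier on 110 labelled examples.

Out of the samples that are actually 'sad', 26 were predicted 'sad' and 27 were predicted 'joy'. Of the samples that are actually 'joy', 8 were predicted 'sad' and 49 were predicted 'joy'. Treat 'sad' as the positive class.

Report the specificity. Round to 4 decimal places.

0.8596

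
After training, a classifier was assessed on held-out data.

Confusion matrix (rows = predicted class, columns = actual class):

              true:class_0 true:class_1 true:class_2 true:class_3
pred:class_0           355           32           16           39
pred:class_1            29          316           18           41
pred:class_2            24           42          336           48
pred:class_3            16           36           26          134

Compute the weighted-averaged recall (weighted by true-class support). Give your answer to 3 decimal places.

0.757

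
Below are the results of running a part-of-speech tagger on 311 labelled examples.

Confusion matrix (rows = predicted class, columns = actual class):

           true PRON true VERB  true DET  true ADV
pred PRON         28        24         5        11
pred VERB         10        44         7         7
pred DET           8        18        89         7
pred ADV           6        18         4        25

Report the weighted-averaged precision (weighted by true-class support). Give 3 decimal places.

0.607

Per-class precision (TP/(TP+FP)):
  PRON: TP=28, FP=24+5+11=40 → 28/68 = 0.4118
  VERB: TP=44, FP=10+7+7=24 → 44/68 = 0.6471
  DET: TP=89, FP=8+18+7=33 → 89/122 = 0.7295
  ADV: TP=25, FP=6+18+4=28 → 25/53 = 0.4717
Weighted-precision = Σ (supportᵢ/N)·precisionᵢ with N=311: (52/311)·0.4118 + (104/311)·0.6471 + (105/311)·0.7295 + (50/311)·0.4717 = 0.607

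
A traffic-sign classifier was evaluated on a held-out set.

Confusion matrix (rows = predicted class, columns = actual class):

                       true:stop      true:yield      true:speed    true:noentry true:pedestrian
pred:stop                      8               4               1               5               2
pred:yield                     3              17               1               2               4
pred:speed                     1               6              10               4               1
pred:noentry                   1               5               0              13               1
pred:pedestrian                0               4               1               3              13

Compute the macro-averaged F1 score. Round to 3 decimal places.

Per-class F1 score (2·TP/(2·TP+FP+FN)):
  stop: TP=8, FP=4+1+5+2=12, FN=3+1+1+0=5 → 16/33 = 0.4848
  yield: TP=17, FP=3+1+2+4=10, FN=4+6+5+4=19 → 34/63 = 0.5397
  speed: TP=10, FP=1+6+4+1=12, FN=1+1+0+1=3 → 20/35 = 0.5714
  noentry: TP=13, FP=1+5+0+1=7, FN=5+2+4+3=14 → 26/47 = 0.5532
  pedestrian: TP=13, FP=0+4+1+3=8, FN=2+4+1+1=8 → 26/42 = 0.6190
Macro-F1 score = mean = (0.4848 + 0.5397 + 0.5714 + 0.5532 + 0.6190) / 5 = 0.554

0.554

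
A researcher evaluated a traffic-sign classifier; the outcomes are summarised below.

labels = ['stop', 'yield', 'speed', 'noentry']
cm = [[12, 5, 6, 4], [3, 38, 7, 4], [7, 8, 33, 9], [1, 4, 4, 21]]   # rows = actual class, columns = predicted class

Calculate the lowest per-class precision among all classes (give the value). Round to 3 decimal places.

0.522

Per-class precision (TP/(TP+FP)):
  stop: TP=12, FP=3+7+1=11 → 12/23 = 0.5217
  yield: TP=38, FP=5+8+4=17 → 38/55 = 0.6909
  speed: TP=33, FP=6+7+4=17 → 33/50 = 0.6600
  noentry: TP=21, FP=4+4+9=17 → 21/38 = 0.5526
Lowest is class 'stop' with precision = 0.522.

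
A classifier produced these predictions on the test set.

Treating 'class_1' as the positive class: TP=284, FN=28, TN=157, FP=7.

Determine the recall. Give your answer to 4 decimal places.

0.9103

Recall = TP/(TP+FN) = 284/(284+28) = 284/312 = 0.9103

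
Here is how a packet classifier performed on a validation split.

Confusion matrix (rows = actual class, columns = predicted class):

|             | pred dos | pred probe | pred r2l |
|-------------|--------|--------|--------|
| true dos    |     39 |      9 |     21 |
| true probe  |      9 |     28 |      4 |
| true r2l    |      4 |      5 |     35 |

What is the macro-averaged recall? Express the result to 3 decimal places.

0.681

Per-class recall (TP/(TP+FN)):
  dos: TP=39, FN=9+21=30 → 39/69 = 0.5652
  probe: TP=28, FN=9+4=13 → 28/41 = 0.6829
  r2l: TP=35, FN=4+5=9 → 35/44 = 0.7955
Macro-recall = mean = (0.5652 + 0.6829 + 0.7955) / 3 = 0.681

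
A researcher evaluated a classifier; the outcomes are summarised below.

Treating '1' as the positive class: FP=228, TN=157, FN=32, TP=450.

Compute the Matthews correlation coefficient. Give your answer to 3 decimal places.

0.411

MCC = (TP·TN − FP·FN) / √((TP+FP)(TP+FN)(TN+FP)(TN+FN))
Numerator = 450·157 − 228·32 = 63354
Denominator = √(678·482·385·189) = √23779310940 = 154205.4180
MCC = 63354 / 154205.4180 = 0.411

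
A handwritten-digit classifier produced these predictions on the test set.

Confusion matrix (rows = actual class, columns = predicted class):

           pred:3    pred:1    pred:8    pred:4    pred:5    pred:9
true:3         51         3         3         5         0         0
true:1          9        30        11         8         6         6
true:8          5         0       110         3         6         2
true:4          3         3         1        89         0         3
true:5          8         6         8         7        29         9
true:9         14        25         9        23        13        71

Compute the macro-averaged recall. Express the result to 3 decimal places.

0.652

Per-class recall (TP/(TP+FN)):
  3: TP=51, FN=3+3+5+0+0=11 → 51/62 = 0.8226
  1: TP=30, FN=9+11+8+6+6=40 → 30/70 = 0.4286
  8: TP=110, FN=5+0+3+6+2=16 → 110/126 = 0.8730
  4: TP=89, FN=3+3+1+0+3=10 → 89/99 = 0.8990
  5: TP=29, FN=8+6+8+7+9=38 → 29/67 = 0.4328
  9: TP=71, FN=14+25+9+23+13=84 → 71/155 = 0.4581
Macro-recall = mean = (0.8226 + 0.4286 + 0.8730 + 0.8990 + 0.4328 + 0.4581) / 6 = 0.652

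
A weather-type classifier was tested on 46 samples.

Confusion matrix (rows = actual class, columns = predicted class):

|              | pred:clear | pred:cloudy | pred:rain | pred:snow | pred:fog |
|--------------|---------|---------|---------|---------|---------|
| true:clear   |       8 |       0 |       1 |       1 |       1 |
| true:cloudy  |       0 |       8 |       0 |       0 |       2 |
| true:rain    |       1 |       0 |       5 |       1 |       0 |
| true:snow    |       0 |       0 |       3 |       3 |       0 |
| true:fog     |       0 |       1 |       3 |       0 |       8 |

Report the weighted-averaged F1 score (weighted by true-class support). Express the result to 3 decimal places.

0.707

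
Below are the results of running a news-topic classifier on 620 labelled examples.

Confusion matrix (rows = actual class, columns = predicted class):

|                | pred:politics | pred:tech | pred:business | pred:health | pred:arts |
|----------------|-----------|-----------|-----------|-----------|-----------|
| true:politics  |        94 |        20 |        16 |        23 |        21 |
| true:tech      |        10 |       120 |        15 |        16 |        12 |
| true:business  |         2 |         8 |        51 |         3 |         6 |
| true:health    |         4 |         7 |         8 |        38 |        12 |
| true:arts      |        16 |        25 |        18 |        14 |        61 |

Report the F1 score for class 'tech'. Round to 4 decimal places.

0.6799

F1 score = 2·TP/(2·TP+FP+FN).
tech: TP=120, FP=20+8+7+25=60, FN=10+15+16+12=53 → 240/353 = 0.67989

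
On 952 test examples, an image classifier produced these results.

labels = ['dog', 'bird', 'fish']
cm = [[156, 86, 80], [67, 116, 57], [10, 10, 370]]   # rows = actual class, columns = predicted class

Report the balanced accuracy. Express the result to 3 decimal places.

0.639

Balanced accuracy = mean of per-class recall.
  dog: recall = 156/322 = 0.4845
  bird: recall = 116/240 = 0.4833
  fish: recall = 370/390 = 0.9487
Mean = (0.4845 + 0.4833 + 0.9487) / 3 = 0.639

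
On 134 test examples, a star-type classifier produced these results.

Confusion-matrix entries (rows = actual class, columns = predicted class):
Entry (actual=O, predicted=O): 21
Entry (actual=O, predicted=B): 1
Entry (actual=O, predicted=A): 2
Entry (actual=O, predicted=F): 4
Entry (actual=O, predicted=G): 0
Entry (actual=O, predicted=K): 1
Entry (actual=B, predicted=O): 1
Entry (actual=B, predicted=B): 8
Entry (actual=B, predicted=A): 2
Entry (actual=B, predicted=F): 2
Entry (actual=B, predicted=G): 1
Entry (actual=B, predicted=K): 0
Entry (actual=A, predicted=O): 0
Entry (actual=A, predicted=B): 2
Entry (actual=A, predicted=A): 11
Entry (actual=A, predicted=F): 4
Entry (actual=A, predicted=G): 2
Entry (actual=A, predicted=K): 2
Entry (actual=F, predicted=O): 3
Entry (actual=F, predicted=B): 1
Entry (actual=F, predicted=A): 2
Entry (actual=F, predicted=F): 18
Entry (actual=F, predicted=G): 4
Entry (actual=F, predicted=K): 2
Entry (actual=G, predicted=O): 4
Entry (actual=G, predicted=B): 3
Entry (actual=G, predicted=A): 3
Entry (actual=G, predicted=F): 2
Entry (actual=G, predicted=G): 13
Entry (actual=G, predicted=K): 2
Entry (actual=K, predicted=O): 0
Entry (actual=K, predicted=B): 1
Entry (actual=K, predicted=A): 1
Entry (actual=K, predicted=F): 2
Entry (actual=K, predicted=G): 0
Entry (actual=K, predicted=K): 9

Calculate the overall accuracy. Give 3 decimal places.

Accuracy = trace / total = (21+8+11+18+13+9=80) / 134 = 80/134 = 0.597

0.597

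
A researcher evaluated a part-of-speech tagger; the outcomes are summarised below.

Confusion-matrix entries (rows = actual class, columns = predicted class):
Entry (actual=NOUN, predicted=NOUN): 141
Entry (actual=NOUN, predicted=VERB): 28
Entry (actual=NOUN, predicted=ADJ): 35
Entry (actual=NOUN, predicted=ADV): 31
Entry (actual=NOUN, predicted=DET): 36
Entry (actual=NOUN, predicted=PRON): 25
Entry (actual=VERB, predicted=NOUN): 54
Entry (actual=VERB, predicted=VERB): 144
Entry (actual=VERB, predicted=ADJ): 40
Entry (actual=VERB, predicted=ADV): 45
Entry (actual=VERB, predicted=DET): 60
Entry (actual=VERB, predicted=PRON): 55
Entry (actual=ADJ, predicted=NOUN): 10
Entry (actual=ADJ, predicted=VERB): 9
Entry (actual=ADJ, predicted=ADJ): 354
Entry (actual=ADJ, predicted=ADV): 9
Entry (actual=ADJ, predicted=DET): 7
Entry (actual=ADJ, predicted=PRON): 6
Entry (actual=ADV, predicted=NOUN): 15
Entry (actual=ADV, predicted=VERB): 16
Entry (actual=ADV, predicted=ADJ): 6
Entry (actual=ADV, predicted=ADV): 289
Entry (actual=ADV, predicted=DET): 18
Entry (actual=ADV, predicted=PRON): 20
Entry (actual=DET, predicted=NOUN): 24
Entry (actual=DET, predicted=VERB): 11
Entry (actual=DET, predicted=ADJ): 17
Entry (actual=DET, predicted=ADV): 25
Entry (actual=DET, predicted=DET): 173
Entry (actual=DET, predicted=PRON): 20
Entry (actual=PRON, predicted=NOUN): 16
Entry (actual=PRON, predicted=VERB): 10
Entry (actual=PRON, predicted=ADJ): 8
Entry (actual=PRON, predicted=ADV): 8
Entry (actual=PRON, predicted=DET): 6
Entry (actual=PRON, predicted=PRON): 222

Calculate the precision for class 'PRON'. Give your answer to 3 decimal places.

0.638

One-vs-rest for 'PRON': TP = diagonal; FP = other classes predicted 'PRON'; FN = 'PRON' predicted as other.
precision = TP/(TP+FP).
PRON: TP=222, FP=25+55+6+20+20=126 → 222/348 = 0.6379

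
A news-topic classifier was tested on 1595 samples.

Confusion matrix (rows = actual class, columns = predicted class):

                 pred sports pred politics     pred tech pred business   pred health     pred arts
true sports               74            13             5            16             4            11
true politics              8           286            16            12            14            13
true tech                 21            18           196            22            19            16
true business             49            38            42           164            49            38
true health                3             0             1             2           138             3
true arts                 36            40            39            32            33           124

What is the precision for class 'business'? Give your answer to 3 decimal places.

0.661

One-vs-rest for 'business': TP = diagonal; FP = other classes predicted 'business'; FN = 'business' predicted as other.
precision = TP/(TP+FP).
business: TP=164, FP=16+12+22+2+32=84 → 164/248 = 0.6613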